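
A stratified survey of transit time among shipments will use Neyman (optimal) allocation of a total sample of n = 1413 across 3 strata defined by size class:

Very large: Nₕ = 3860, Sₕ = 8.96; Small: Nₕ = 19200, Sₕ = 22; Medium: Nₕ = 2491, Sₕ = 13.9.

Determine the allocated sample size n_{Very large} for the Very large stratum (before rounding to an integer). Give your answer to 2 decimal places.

Neyman allocation: nₕ = n·NₕSₕ / Σⱼ NⱼSⱼ.
Σ NⱼSⱼ = 3860·8.96 + 19200·22 + 2491·13.9 = 491610.5.
n_{Very large} = 1413·3860·8.96 / 491610.5 = 99.41.

99.41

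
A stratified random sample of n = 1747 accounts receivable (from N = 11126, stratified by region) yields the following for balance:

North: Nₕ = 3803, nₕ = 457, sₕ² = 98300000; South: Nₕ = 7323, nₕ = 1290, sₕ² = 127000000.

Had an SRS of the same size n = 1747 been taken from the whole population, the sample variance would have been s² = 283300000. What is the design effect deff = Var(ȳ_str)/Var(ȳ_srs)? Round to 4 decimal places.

Var(ȳ_str) = Σ Wₕ²(1−fₕ)sₕ²/nₕ with Wₕ = Nₕ/11126:
  North: (3803/11126)²·(1−457/3803)·98300000/457 = 22111.157
  South: (7323/11126)²·(1−1290/7323)·127000000/1290 = 35136.481
  → Var(ȳ_str) = 57247.638.
Var(ȳ_srs) = (1 − 1747/11126)·283300000/1747 = 136700.83.
deff = 57247.638 / 136700.83 = 0.4188.

0.4188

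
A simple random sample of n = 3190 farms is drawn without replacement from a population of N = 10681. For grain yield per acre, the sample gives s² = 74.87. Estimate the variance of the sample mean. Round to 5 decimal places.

Under SRS without replacement, Var(ȳ) = (1 − f)·s²/n with f = n/N = 3190/10681 = 0.29866117.
Var(ȳ) = (1 − 0.29866117)·74.87/3190 = 0.70133883·0.023470219 = 0.016460576.

0.01646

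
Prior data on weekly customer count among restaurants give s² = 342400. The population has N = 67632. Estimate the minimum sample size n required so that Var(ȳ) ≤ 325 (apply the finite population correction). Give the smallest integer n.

Without fpc, n₀ = s²/D = 342400/325 = 1053.5385.
With fpc, (1 − n/N)·s²/n ≤ D requires n ≥ n₀/(1 + n₀/N) = 1053.5385/(1 + 1053.5385/67632) = 1037.3787.
Rounding up, n = 1038.

1038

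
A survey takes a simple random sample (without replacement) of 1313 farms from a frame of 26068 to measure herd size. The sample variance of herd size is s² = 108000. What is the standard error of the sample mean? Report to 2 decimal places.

8.84

Under SRS without replacement, Var(ȳ) = (1 − f)·s²/n with f = n/N = 1313/26068 = 0.05036827.
Var(ȳ) = (1 − 0.05036827)·108000/1313 = 0.94963173·82.254379 = 78.111369.
SE(ȳ) = √(78.111369) = 8.84.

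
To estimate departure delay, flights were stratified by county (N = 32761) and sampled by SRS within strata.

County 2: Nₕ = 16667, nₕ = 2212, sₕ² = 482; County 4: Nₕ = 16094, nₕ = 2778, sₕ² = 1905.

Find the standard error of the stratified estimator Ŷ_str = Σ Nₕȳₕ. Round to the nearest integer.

14123

Var(Ŷ_str) = Σₕ Nₕ²(1 − fₕ)sₕ²/nₕ.
County 2: 16667²·(1 − 2212/16667)·482/2212 = 5.2497358 × 10^7.
County 4: 16094²·(1 − 2778/16094)·1905/2778 = 1.4696047 × 10^8.
Sum = 1.9945783 × 10^8.
SE = √(1.9945783 × 10^8) = 14123.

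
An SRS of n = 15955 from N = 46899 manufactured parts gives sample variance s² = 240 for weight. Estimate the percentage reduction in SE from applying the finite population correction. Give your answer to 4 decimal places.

18.7719

f = n/N = 15955/46899 = 0.34019915.
SE_no-fpc = √(s²/n) = 0.12264708; SE_fpc = √((1−f)s²/n) = 0.099623926.
Ratio = √(1−f) = 0.81228126. Reduction = 100·(1 − 0.81228126) = 18.7719%.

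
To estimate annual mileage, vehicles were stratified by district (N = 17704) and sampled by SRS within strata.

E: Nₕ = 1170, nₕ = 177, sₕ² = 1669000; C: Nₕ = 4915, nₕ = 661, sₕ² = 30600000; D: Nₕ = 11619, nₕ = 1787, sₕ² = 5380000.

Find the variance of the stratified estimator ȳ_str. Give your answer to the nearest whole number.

4220

Var(ȳ_str) = Σₕ Wₕ²(1 − fₕ)sₕ²/nₕ with Wₕ = Nₕ/N, N = 17704.
E: Wₕ = 0.06608676; term = 0.06608676²·(1 − 0.15128205)·1669000/177 = 34.952269.
C: Wₕ = 0.27762088; term = 0.27762088²·(1 − 0.13448627)·30600000/661 = 3088.1485.
D: Wₕ = 0.65629236; term = 0.65629236²·(1 − 0.15379981)·5380000/1787 = 1097.3004.
Sum = 4220.4012.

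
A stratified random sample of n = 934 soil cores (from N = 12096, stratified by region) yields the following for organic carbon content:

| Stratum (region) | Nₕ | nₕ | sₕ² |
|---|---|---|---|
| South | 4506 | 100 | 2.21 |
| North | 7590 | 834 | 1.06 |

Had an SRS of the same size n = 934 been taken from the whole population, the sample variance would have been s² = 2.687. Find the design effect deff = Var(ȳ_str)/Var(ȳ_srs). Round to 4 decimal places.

Var(ȳ_str) = Σ Wₕ²(1−fₕ)sₕ²/nₕ with Wₕ = Nₕ/12096:
  South: (4506/12096)²·(1−100/4506)·2.21/100 = 0.0029987786
  North: (7590/12096)²·(1−834/7590)·1.06/834 = 4.4543842 × 10^-4
  → Var(ȳ_str) = 0.003444217.
Var(ȳ_srs) = (1 − 934/12096)·2.687/934 = 0.0026547341.
deff = 0.003444217 / 0.0026547341 = 1.2974.

1.2974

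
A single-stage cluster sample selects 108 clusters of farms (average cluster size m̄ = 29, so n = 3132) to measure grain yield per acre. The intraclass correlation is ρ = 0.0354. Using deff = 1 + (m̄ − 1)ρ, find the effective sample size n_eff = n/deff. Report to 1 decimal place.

1572.9

deff = 1 + (29 − 1)·0.0354 = 1 + 0.9912 = 1.9912.
n_eff = 3132 / 1.9912 = 1572.9.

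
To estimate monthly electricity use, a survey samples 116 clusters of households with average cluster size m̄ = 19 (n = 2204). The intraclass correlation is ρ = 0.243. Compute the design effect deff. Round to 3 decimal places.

deff = 1 + (19 − 1)·0.243 = 1 + 4.374 = 5.374.

5.374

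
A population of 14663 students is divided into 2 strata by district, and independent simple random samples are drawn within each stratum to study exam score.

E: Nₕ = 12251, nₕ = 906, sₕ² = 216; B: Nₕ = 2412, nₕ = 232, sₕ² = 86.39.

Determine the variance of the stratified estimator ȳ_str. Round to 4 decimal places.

Var(ȳ_str) = Σₕ Wₕ²(1 − fₕ)sₕ²/nₕ with Wₕ = Nₕ/N, N = 14663.
E: Wₕ = 0.83550433; term = 0.83550433²·(1 − 0.07395315)·216/906 = 0.15411891.
B: Wₕ = 0.16449567; term = 0.16449567²·(1 − 0.09618574)·86.39/232 = 0.0091067542.
Sum = 0.16322566.

0.1632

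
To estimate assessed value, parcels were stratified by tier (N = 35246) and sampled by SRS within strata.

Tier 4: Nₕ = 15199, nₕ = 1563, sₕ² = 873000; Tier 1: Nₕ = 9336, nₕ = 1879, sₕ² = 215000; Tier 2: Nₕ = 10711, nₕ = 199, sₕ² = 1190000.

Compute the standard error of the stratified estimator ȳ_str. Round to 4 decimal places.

Var(ȳ_str) = Σₕ Wₕ²(1 − fₕ)sₕ²/nₕ with Wₕ = Nₕ/N, N = 35246.
Tier 4: Wₕ = 0.43122624; term = 0.43122624²·(1 − 0.10283571)·873000/1563 = 93.183195.
Tier 1: Wₕ = 0.26488112; term = 0.26488112²·(1 − 0.20126392)·215000/1879 = 6.4123466.
Tier 2: Wₕ = 0.30389264; term = 0.30389264²·(1 − 0.01857903)·1190000/199 = 541.98789.
Sum = 641.58343.
SE = √(641.58343) = 25.3295.

25.3295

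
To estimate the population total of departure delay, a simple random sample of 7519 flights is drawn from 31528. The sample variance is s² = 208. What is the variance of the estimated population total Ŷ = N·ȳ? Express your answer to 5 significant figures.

2.0940 × 10^7

Var(Ŷ) = N²·Var(ȳ) = N²·(1 − n/N)·s²/n.
f = 7519/31528 = 0.23848642; Var(ȳ) = 0.76151358·208/7519 = 0.021065943.
Var(Ŷ) = 31528² · 0.021065943 = 2.0939859 × 10^7.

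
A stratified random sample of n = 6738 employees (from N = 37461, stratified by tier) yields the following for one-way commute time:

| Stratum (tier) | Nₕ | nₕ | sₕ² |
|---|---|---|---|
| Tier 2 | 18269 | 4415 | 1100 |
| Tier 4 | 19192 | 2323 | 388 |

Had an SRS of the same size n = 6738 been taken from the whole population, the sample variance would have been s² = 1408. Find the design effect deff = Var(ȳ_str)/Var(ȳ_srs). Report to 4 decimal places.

0.4870

Var(ȳ_str) = Σ Wₕ²(1−fₕ)sₕ²/nₕ with Wₕ = Nₕ/37461:
  Tier 2: (18269/37461)²·(1−4415/18269)·1100/4415 = 0.044935875
  Tier 4: (19192/37461)²·(1−2323/19192)·388/2323 = 0.038533047
  → Var(ȳ_str) = 0.083468922.
Var(ȳ_srs) = (1 − 6738/37461)·1408/6738 = 0.17137833.
deff = 0.083468922 / 0.17137833 = 0.4870.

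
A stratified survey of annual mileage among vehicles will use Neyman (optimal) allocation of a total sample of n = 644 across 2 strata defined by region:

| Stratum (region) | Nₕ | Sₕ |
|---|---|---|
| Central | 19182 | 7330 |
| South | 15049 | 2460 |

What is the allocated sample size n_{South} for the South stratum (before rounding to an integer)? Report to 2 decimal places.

Neyman allocation: nₕ = n·NₕSₕ / Σⱼ NⱼSⱼ.
Σ NⱼSⱼ = 19182·7330 + 15049·2460 = 1.776246 × 10^8.
n_{South} = 644·15049·2460 / (1.776246 × 10^8) = 134.22.

134.22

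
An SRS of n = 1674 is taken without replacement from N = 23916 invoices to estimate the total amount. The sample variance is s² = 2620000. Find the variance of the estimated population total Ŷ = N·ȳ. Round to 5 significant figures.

Var(Ŷ) = N²·Var(ȳ) = N²·(1 − n/N)·s²/n.
f = 1674/23916 = 0.06999498; Var(ȳ) = 0.93000502·2620000/1674 = 1455.5634.
Var(Ŷ) = 23916² · 1455.5634 = 8.3254596 × 10^11.

8.3255 × 10^11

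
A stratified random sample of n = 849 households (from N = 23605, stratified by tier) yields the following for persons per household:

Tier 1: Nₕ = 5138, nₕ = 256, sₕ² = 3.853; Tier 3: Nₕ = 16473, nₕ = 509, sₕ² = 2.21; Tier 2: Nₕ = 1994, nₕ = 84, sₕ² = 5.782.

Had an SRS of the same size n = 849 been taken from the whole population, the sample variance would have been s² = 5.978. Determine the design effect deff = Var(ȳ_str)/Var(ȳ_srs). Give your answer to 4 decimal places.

Var(ȳ_str) = Σ Wₕ²(1−fₕ)sₕ²/nₕ with Wₕ = Nₕ/23605:
  Tier 1: (5138/23605)²·(1−256/5138)·3.853/256 = 6.7755243 × 10^-4
  Tier 3: (16473/23605)²·(1−509/16473)·2.21/509 = 0.0020491837
  Tier 2: (1994/23605)²·(1−84/1994)·5.782/84 = 4.7048883 × 10^-4
  → Var(ȳ_str) = 0.003197225.
Var(ȳ_srs) = (1 − 849/23605)·5.978/849 = 0.0067879735.
deff = 0.003197225 / 0.0067879735 = 0.4710.

0.4710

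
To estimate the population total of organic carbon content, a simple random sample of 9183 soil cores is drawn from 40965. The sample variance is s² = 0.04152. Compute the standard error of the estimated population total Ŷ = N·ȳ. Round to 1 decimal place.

76.7

Var(Ŷ) = N²·Var(ȳ) = N²·(1 − n/N)·s²/n.
f = 9183/40965 = 0.22416697; Var(ȳ) = 0.77583303·0.04152/9183 = 3.5078501 × 10^-6.
Var(Ŷ) = 40965² · (3.5078501 × 10^-6) = 5886.6328.
SE(Ŷ) = √(5886.6328) = 76.7.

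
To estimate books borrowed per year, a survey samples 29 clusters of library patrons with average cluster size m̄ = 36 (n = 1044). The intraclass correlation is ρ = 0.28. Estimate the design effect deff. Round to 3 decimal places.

deff = 1 + (36 − 1)·0.28 = 1 + 9.8 = 10.8.

10.800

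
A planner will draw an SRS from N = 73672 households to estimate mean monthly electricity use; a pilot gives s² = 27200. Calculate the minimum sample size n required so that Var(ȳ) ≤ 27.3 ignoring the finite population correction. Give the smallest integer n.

Without fpc, n₀ = s²/D = 27200/27.3 = 996.3370.
Rounding up, n = 997.

997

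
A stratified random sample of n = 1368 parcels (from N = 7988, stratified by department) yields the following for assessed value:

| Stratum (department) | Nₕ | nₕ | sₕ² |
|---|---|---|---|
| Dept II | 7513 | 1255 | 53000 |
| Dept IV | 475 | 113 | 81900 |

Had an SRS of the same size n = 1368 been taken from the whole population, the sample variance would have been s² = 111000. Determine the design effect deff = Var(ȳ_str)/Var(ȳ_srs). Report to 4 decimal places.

0.4918

Var(ȳ_str) = Σ Wₕ²(1−fₕ)sₕ²/nₕ with Wₕ = Nₕ/7988:
  Dept II: (7513/7988)²·(1−1255/7513)·53000/1255 = 31.11752
  Dept IV: (475/7988)²·(1−113/475)·81900/113 = 1.9531317
  → Var(ȳ_str) = 33.070652.
Var(ȳ_srs) = (1 − 1368/7988)·111000/1368 = 67.244507.
deff = 33.070652 / 67.244507 = 0.4918.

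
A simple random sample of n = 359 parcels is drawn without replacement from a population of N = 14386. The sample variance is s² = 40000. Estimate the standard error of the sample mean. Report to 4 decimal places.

Under SRS without replacement, Var(ȳ) = (1 − f)·s²/n with f = n/N = 359/14386 = 0.02495482.
Var(ȳ) = (1 − 0.02495482)·40000/359 = 0.97504518·111.42061 = 108.64013.
SE(ȳ) = √(108.64013) = 10.4231.

10.4231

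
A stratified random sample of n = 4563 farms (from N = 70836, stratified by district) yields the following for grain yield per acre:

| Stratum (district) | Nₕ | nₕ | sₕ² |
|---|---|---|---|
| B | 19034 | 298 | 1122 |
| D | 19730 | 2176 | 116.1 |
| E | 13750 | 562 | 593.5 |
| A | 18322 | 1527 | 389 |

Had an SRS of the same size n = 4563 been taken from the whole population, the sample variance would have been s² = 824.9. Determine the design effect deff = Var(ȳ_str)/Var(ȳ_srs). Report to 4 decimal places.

1.9219

Var(ȳ_str) = Σ Wₕ²(1−fₕ)sₕ²/nₕ with Wₕ = Nₕ/70836:
  B: (19034/70836)²·(1−298/19034)·1122/298 = 0.26759345
  D: (19730/70836)²·(1−2176/19730)·116.1/2176 = 0.0036827179
  E: (13750/70836)²·(1−562/13750)·593.5/562 = 0.03816436
  A: (18322/70836)²·(1−1527/18322)·389/1527 = 0.015622675
  → Var(ȳ_str) = 0.3250632.
Var(ȳ_srs) = (1 − 4563/70836)·824.9/4563 = 0.16913498.
deff = 0.3250632 / 0.16913498 = 1.9219.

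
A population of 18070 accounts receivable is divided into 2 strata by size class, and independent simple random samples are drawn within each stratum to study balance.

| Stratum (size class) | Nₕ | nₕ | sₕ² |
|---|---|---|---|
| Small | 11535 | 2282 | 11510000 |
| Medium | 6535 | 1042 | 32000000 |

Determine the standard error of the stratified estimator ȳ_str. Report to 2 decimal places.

Var(ȳ_str) = Σₕ Wₕ²(1 − fₕ)sₕ²/nₕ with Wₕ = Nₕ/N, N = 18070.
Small: Wₕ = 0.63835086; term = 0.63835086²·(1 − 0.19783268)·11510000/2282 = 1648.7072.
Medium: Wₕ = 0.36164914; term = 0.36164914²·(1 − 0.15944912)·32000000/1042 = 3376.1454.
Sum = 5024.8526.
SE = √(5024.8526) = 70.89.

70.89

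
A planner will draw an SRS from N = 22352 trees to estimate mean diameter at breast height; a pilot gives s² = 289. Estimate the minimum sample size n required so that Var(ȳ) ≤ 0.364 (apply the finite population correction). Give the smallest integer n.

Without fpc, n₀ = s²/D = 289/0.364 = 793.9560.
With fpc, (1 − n/N)·s²/n ≤ D requires n ≥ n₀/(1 + n₀/N) = 793.9560/(1 + 793.9560/22352) = 766.7216.
Rounding up, n = 767.

767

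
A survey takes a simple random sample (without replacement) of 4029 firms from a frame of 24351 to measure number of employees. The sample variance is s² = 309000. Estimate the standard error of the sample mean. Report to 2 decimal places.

Under SRS without replacement, Var(ȳ) = (1 − f)·s²/n with f = n/N = 4029/24351 = 0.16545522.
Var(ȳ) = (1 − 0.16545522)·309000/4029 = 0.83454478·76.693969 = 64.004551.
SE(ȳ) = √(64.004551) = 8.00.

8.00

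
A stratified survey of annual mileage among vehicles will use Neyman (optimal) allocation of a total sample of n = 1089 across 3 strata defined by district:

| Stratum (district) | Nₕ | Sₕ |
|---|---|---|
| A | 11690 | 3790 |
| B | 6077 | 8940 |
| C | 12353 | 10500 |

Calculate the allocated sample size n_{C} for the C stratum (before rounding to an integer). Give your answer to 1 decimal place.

Neyman allocation: nₕ = n·NₕSₕ / Σⱼ NⱼSⱼ.
Σ NⱼSⱼ = 11690·3790 + 6077·8940 + 12353·10500 = 2.2833998 × 10^8.
n_{C} = 1089·12353·10500 / (2.2833998 × 10^8) = 618.6.

618.6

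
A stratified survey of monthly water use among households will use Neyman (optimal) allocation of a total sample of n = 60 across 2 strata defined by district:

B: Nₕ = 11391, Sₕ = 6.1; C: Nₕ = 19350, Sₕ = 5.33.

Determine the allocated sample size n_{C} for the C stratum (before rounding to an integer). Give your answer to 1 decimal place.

Neyman allocation: nₕ = n·NₕSₕ / Σⱼ NⱼSⱼ.
Σ NⱼSⱼ = 11391·6.1 + 19350·5.33 = 172620.6.
n_{C} = 60·19350·5.33 / 172620.6 = 35.8.

35.8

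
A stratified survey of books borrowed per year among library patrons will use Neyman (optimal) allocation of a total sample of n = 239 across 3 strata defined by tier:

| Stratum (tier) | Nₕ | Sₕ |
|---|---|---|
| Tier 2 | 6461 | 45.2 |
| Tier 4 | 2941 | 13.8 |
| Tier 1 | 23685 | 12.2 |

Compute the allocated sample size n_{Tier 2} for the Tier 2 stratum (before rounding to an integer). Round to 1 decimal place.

112.3

Neyman allocation: nₕ = n·NₕSₕ / Σⱼ NⱼSⱼ.
Σ NⱼSⱼ = 6461·45.2 + 2941·13.8 + 23685·12.2 = 621580.
n_{Tier 2} = 239·6461·45.2 / 621580 = 112.3.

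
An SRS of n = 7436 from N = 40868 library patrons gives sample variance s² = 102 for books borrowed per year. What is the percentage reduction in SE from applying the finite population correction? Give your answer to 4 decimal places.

9.5540

f = n/N = 7436/40868 = 0.18195165.
SE_no-fpc = √(s²/n) = 0.11711982; SE_fpc = √((1−f)s²/n) = 0.10593022.
Ratio = √(1−f) = 0.90446025. Reduction = 100·(1 − 0.90446025) = 9.5540%.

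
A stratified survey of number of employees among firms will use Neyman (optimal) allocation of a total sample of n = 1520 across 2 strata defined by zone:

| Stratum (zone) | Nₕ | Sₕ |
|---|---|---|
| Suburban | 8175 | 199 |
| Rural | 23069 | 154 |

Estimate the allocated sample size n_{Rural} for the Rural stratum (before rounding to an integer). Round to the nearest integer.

Neyman allocation: nₕ = n·NₕSₕ / Σⱼ NⱼSⱼ.
Σ NⱼSⱼ = 8175·199 + 23069·154 = 5.179451 × 10^6.
n_{Rural} = 1520·23069·154 / (5.179451 × 10^6) = 1043.

1043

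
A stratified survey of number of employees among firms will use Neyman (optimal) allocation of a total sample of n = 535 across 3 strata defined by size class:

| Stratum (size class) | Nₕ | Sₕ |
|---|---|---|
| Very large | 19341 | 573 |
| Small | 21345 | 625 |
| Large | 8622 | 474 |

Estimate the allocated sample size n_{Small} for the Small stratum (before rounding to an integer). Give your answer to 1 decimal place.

250.3

Neyman allocation: nₕ = n·NₕSₕ / Σⱼ NⱼSⱼ.
Σ NⱼSⱼ = 19341·573 + 21345·625 + 8622·474 = 2.8509846 × 10^7.
n_{Small} = 535·21345·625 / (2.8509846 × 10^7) = 250.3.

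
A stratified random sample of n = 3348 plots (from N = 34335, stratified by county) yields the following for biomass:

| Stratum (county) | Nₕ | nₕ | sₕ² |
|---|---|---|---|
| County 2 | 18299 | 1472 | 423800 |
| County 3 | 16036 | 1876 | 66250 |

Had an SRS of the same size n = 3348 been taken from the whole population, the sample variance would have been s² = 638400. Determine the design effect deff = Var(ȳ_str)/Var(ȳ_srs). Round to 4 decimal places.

Var(ȳ_str) = Σ Wₕ²(1−fₕ)sₕ²/nₕ with Wₕ = Nₕ/34335:
  County 2: (18299/34335)²·(1−1472/18299)·423800/1472 = 75.199178
  County 3: (16036/34335)²·(1−1876/16036)·66250/1876 = 6.8020253
  → Var(ȳ_str) = 82.001203.
Var(ȳ_srs) = (1 − 3348/34335)·638400/3348 = 172.08773.
deff = 82.001203 / 172.08773 = 0.4765.

0.4765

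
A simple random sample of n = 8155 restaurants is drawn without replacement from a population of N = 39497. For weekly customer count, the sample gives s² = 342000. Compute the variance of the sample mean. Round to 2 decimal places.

33.28

Under SRS without replacement, Var(ȳ) = (1 − f)·s²/n with f = n/N = 8155/39497 = 0.20647138.
Var(ȳ) = (1 − 0.20647138)·342000/8155 = 0.79352862·41.937462 = 33.278576.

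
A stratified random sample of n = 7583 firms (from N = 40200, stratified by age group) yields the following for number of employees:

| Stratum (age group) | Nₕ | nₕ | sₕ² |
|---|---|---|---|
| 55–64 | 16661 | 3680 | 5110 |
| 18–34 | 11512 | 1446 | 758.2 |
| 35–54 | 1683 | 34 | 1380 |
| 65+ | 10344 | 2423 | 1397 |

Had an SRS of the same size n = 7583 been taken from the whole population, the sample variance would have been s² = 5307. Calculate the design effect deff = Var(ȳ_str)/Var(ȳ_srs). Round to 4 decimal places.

Var(ȳ_str) = Σ Wₕ²(1−fₕ)sₕ²/nₕ with Wₕ = Nₕ/40200:
  55–64: (16661/40200)²·(1−3680/16661)·5110/3680 = 0.18583615
  18–34: (11512/40200)²·(1−1446/11512)·758.2/1446 = 0.037598549
  35–54: (1683/40200)²·(1−34/1683)·1380/34 = 0.069703219
  65+: (10344/40200)²·(1−2423/10344)·1397/2423 = 0.029232059
  → Var(ȳ_str) = 0.32236998.
Var(ȳ_srs) = (1 − 7583/40200)·5307/7583 = 0.56784001.
deff = 0.32236998 / 0.56784001 = 0.5677.

0.5677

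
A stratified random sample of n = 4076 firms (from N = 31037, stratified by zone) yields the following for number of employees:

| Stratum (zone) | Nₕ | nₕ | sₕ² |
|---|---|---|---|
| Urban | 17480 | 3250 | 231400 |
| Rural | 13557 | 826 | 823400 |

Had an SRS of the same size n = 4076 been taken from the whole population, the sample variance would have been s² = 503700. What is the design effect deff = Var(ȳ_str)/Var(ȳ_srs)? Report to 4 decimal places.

Var(ȳ_str) = Σ Wₕ²(1−fₕ)sₕ²/nₕ with Wₕ = Nₕ/31037:
  Urban: (17480/31037)²·(1−3250/17480)·231400/3250 = 18.385136
  Rural: (13557/31037)²·(1−826/13557)·823400/826 = 178.60658
  → Var(ȳ_str) = 196.99172.
Var(ȳ_srs) = (1 − 4076/31037)·503700/4076 = 107.34802.
deff = 196.99172 / 107.34802 = 1.8351.

1.8351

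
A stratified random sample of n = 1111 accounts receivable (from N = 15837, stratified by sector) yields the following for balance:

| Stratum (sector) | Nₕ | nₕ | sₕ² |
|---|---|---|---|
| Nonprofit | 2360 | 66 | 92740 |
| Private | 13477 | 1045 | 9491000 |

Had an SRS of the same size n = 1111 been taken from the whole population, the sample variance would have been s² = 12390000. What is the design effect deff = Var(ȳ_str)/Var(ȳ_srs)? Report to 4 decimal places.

Var(ȳ_str) = Σ Wₕ²(1−fₕ)sₕ²/nₕ with Wₕ = Nₕ/15837:
  Nonprofit: (2360/15837)²·(1−66/2360)·92740/66 = 30.330721
  Private: (13477/15837)²·(1−1045/13477)·9491000/1045 = 6067.1409
  → Var(ȳ_str) = 6097.4716.
Var(ȳ_srs) = (1 − 1111/15837)·12390000/1111 = 10369.77.
deff = 6097.4716 / 10369.77 = 0.5880.

0.5880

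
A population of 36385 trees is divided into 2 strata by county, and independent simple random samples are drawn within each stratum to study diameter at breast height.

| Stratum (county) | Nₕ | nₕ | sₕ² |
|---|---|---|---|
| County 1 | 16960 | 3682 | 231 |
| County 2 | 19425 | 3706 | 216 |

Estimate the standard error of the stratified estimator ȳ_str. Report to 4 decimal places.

Var(ȳ_str) = Σₕ Wₕ²(1 − fₕ)sₕ²/nₕ with Wₕ = Nₕ/N, N = 36385.
County 1: Wₕ = 0.46612615; term = 0.46612615²·(1 − 0.21709906)·231/3682 = 0.010671905.
County 2: Wₕ = 0.53387385; term = 0.53387385²·(1 − 0.19078507)·216/3706 = 0.013442793.
Sum = 0.024114698.
SE = √(0.024114698) = 0.1553.

0.1553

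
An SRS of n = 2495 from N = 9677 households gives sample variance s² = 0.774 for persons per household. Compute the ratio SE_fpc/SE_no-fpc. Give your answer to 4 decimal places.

0.8615

f = n/N = 2495/9677 = 0.25782784.
SE_no-fpc = √(s²/n) = 0.017613076; SE_fpc = √((1−f)s²/n) = 0.015173562.
Ratio = √(1−f) = 0.86149414.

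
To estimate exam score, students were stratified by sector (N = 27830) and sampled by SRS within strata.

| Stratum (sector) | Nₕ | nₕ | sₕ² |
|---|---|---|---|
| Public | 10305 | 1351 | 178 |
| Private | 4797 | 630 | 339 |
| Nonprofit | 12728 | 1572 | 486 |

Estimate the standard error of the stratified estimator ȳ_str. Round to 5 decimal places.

Var(ȳ_str) = Σₕ Wₕ²(1 − fₕ)sₕ²/nₕ with Wₕ = Nₕ/N, N = 27830.
Public: Wₕ = 0.37028387; term = 0.37028387²·(1 − 0.13110141)·178/1351 = 0.015696518.
Private: Wₕ = 0.17236795; term = 0.17236795²·(1 − 0.13133208)·339/630 = 0.01388756.
Nonprofit: Wₕ = 0.45734819; term = 0.45734819²·(1 − 0.12350723)·486/1572 = 0.056679497.
Sum = 0.086263575.
SE = √(0.086263575) = 0.29371.

0.29371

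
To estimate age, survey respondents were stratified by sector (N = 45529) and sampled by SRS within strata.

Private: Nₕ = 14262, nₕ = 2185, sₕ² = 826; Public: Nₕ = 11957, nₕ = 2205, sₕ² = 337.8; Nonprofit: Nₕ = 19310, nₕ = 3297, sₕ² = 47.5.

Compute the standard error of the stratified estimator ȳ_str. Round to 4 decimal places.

0.2054

Var(ȳ_str) = Σₕ Wₕ²(1 − fₕ)sₕ²/nₕ with Wₕ = Nₕ/N, N = 45529.
Private: Wₕ = 0.31325090; term = 0.31325090²·(1 − 0.15320432)·826/2185 = 0.031411732.
Public: Wₕ = 0.26262382; term = 0.26262382²·(1 − 0.18441081)·337.8/2205 = 0.0086176877.
Nonprofit: Wₕ = 0.42412528; term = 0.42412528²·(1 − 0.17074055)·47.5/3297 = 0.0021490841.
Sum = 0.042178504.
SE = √(0.042178504) = 0.2054.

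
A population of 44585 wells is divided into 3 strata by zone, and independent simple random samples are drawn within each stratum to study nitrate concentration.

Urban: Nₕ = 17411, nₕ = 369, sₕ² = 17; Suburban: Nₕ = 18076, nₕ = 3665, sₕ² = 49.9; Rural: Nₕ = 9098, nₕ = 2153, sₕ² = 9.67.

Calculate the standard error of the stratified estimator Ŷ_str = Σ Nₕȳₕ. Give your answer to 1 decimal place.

Var(Ŷ_str) = Σₕ Nₕ²(1 − fₕ)sₕ²/nₕ.
Urban: 17411²·(1 − 369/17411)·17/369 = 1.3669947 × 10^7.
Suburban: 18076²·(1 − 3665/18076)·49.9/3665 = 3.5466883 × 10^6.
Rural: 9098²·(1 − 2153/9098)·9.67/2153 = 283792.31.
Sum = 1.7500428 × 10^7.
SE = √(1.7500428 × 10^7) = 4183.4.

4183.4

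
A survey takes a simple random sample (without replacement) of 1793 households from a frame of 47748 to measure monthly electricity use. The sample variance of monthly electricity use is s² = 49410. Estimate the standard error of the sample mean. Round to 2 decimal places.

Under SRS without replacement, Var(ȳ) = (1 − f)·s²/n with f = n/N = 1793/47748 = 0.03755131.
Var(ȳ) = (1 − 0.03755131)·49410/1793 = 0.96244869·27.557167 = 26.522359.
SE(ȳ) = √(26.522359) = 5.15.

5.15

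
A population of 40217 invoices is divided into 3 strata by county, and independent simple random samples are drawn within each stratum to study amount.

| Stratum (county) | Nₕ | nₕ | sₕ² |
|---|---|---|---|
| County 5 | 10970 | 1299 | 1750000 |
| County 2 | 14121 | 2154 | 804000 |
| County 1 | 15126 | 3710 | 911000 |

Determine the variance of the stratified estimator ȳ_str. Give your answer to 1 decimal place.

153.6

Var(ȳ_str) = Σₕ Wₕ²(1 − fₕ)sₕ²/nₕ with Wₕ = Nₕ/N, N = 40217.
County 5: Wₕ = 0.27277022; term = 0.27277022²·(1 − 0.11841386)·1750000/1299 = 88.366482.
County 2: Wₕ = 0.35112017; term = 0.35112017²·(1 − 0.15253877)·804000/2154 = 38.997948.
County 1: Wₕ = 0.37610961; term = 0.37610961²·(1 − 0.24527304)·911000/3710 = 26.215804.
Sum = 153.58023.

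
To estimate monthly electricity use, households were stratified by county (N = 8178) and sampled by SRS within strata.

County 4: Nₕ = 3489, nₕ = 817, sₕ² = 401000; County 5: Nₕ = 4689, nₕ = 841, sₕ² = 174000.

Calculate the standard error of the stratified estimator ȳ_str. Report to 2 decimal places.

11.15

Var(ȳ_str) = Σₕ Wₕ²(1 − fₕ)sₕ²/nₕ with Wₕ = Nₕ/N, N = 8178.
County 4: Wₕ = 0.42663243; term = 0.42663243²·(1 − 0.23416452)·401000/817 = 68.417236.
County 5: Wₕ = 0.57336757; term = 0.57336757²·(1 − 0.17935594)·174000/841 = 55.818008.
Sum = 124.23524.
SE = √(124.23524) = 11.15.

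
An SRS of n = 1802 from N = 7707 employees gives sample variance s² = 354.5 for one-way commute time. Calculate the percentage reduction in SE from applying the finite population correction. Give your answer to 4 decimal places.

12.4679

f = n/N = 1802/7707 = 0.23381342.
SE_no-fpc = √(s²/n) = 0.44353789; SE_fpc = √((1−f)s²/n) = 0.38823796.
Ratio = √(1−f) = 0.87532085. Reduction = 100·(1 − 0.87532085) = 12.4679%.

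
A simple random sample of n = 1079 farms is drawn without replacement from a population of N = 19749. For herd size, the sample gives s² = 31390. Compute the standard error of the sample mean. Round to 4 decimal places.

Under SRS without replacement, Var(ȳ) = (1 − f)·s²/n with f = n/N = 1079/19749 = 0.05463568.
Var(ȳ) = (1 − 0.05463568)·31390/1079 = 0.94536432·29.091752 = 27.502304.
SE(ȳ) = √(27.502304) = 5.2443.

5.2443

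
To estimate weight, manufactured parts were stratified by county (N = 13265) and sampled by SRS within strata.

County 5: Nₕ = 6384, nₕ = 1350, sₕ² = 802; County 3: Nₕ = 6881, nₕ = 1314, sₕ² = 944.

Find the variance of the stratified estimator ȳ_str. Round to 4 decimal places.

0.2649

Var(ȳ_str) = Σₕ Wₕ²(1 − fₕ)sₕ²/nₕ with Wₕ = Nₕ/N, N = 13265.
County 5: Wₕ = 0.48126649; term = 0.48126649²·(1 − 0.21146617)·802/1350 = 0.10850061.
County 3: Wₕ = 0.51873351; term = 0.51873351²·(1 − 0.19096062)·944/1314 = 0.15639933.
Sum = 0.26489994.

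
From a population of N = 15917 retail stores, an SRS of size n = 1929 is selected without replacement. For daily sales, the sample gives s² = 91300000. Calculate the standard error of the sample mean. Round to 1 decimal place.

Under SRS without replacement, Var(ȳ) = (1 − f)·s²/n with f = n/N = 1929/15917 = 0.12119118.
Var(ȳ) = (1 − 0.12119118)·91300000/1929 = 0.87880882·47330.223 = 41594.217.
SE(ȳ) = √(41594.217) = 203.9.

203.9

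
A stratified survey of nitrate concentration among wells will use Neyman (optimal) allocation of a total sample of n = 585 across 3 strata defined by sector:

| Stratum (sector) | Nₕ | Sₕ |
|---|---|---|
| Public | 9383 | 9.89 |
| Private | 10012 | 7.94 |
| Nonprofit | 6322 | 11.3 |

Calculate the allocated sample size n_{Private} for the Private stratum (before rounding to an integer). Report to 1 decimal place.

Neyman allocation: nₕ = n·NₕSₕ / Σⱼ NⱼSⱼ.
Σ NⱼSⱼ = 9383·9.89 + 10012·7.94 + 6322·11.3 = 243731.75.
n_{Private} = 585·10012·7.94 / 243731.75 = 190.8.

190.8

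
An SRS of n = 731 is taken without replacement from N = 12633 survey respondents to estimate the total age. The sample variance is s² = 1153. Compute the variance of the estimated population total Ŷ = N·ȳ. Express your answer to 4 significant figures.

2.372 × 10^8

Var(Ŷ) = N²·Var(ȳ) = N²·(1 − n/N)·s²/n.
f = 731/12633 = 0.05786432; Var(ȳ) = 0.94213568·1153/731 = 1.4860225.
Var(Ŷ) = 12633² · 1.4860225 = 2.3715833 × 10^8.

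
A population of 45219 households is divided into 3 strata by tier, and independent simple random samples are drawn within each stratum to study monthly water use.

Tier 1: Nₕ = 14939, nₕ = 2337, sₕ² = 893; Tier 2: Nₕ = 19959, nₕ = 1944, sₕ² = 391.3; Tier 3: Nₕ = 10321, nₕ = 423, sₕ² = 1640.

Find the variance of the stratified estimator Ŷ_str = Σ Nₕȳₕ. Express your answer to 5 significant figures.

5.4038 × 10^8

Var(Ŷ_str) = Σₕ Nₕ²(1 − fₕ)sₕ²/nₕ.
Tier 1: 14939²·(1 − 2337/14939)·893/2337 = 7.1937236 × 10^7.
Tier 2: 19959²·(1 − 1944/19959)·391.3/1944 = 7.2374676 × 10^7.
Tier 3: 10321²·(1 − 423/10321)·1640/423 = 3.9607069 × 10^8.
Sum = 5.403826 × 10^8.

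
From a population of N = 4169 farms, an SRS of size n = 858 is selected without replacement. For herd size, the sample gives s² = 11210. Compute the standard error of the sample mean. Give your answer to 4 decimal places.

Under SRS without replacement, Var(ȳ) = (1 − f)·s²/n with f = n/N = 858/4169 = 0.20580475.
Var(ȳ) = (1 − 0.20580475)·11210/858 = 0.79419525·13.065268 = 10.376374.
SE(ȳ) = √(10.376374) = 3.2212.

3.2212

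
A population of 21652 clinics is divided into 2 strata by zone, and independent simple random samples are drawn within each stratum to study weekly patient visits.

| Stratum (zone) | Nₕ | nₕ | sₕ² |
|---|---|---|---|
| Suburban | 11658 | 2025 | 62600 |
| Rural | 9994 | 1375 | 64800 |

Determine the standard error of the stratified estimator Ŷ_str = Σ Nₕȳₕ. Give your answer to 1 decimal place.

Var(Ŷ_str) = Σₕ Nₕ²(1 − fₕ)sₕ²/nₕ.
Suburban: 11658²·(1 − 2025/11658)·62600/2025 = 3.4716419 × 10^9.
Rural: 9994²·(1 − 1375/9994)·64800/1375 = 4.0594625 × 10^9.
Sum = 7.5311044 × 10^9.
SE = √(7.5311044 × 10^9) = 86781.9.

86781.9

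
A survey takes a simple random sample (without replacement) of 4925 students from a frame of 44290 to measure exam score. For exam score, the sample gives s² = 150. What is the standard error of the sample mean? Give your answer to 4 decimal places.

Under SRS without replacement, Var(ȳ) = (1 − f)·s²/n with f = n/N = 4925/44290 = 0.11119892.
Var(ȳ) = (1 − 0.11119892)·150/4925 = 0.88880108·0.030456853 = 0.027070084.
SE(ȳ) = √(0.027070084) = 0.1645.

0.1645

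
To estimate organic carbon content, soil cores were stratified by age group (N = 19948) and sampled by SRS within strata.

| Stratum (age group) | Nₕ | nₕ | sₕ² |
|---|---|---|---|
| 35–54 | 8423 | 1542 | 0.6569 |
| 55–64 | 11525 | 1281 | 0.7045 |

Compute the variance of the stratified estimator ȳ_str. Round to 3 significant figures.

2.25 × 10^-4

Var(ȳ_str) = Σₕ Wₕ²(1 − fₕ)sₕ²/nₕ with Wₕ = Nₕ/N, N = 19948.
35–54: Wₕ = 0.42224784; term = 0.42224784²·(1 − 0.18307017)·0.6569/1542 = 6.2048963 × 10^-5.
55–64: Wₕ = 0.57775216; term = 0.57775216²·(1 − 0.11114967)·0.7045/1281 = 1.6317125 × 10^-4.
Sum = 2.2522021 × 10^-4.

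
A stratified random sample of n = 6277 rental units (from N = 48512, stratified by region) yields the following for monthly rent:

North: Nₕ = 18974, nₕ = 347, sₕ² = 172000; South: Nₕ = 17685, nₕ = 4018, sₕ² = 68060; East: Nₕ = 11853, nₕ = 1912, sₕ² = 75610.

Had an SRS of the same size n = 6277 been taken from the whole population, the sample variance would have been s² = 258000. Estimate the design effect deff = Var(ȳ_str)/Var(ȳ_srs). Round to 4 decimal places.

2.1842

Var(ȳ_str) = Σ Wₕ²(1−fₕ)sₕ²/nₕ with Wₕ = Nₕ/48512:
  North: (18974/48512)²·(1−347/18974)·172000/347 = 74.439325
  South: (17685/48512)²·(1−4018/17685)·68060/4018 = 1.7396501
  East: (11853/48512)²·(1−1912/11853)·75610/1912 = 1.9799369
  → Var(ȳ_str) = 78.158912.
Var(ȳ_srs) = (1 − 6277/48512)·258000/6277 = 35.784166.
deff = 78.158912 / 35.784166 = 2.1842.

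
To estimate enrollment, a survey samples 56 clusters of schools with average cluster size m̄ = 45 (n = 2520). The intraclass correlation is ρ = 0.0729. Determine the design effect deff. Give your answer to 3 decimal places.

deff = 1 + (45 − 1)·0.0729 = 1 + 3.2076 = 4.2076.

4.208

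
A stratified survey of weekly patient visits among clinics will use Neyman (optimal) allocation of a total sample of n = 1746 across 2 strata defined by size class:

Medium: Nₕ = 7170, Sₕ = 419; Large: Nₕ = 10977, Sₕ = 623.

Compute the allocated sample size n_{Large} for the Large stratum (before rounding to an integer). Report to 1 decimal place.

1213.1

Neyman allocation: nₕ = n·NₕSₕ / Σⱼ NⱼSⱼ.
Σ NⱼSⱼ = 7170·419 + 10977·623 = 9.842901 × 10^6.
n_{Large} = 1746·10977·623 / (9.842901 × 10^6) = 1213.1.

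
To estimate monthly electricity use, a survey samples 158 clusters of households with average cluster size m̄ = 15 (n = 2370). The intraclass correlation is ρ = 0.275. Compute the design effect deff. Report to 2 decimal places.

deff = 1 + (15 − 1)·0.275 = 1 + 3.85 = 4.85.

4.85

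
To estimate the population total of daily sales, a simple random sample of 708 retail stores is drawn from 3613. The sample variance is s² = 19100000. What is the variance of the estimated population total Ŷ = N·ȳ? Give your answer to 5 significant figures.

Var(Ŷ) = N²·Var(ȳ) = N²·(1 − n/N)·s²/n.
f = 708/3613 = 0.19595904; Var(ȳ) = 0.80404096·19100000/708 = 21690.936.
Var(Ŷ) = 3613² · 21690.936 = 2.8314847 × 10^11.

2.8315 × 10^11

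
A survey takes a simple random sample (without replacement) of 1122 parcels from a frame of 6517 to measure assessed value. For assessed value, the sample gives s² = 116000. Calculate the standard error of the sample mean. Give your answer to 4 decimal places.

9.2513

Under SRS without replacement, Var(ȳ) = (1 − f)·s²/n with f = n/N = 1122/6517 = 0.17216511.
Var(ȳ) = (1 − 0.17216511)·116000/1122 = 0.82783489·103.38681 = 85.587208.
SE(ȳ) = √(85.587208) = 9.2513.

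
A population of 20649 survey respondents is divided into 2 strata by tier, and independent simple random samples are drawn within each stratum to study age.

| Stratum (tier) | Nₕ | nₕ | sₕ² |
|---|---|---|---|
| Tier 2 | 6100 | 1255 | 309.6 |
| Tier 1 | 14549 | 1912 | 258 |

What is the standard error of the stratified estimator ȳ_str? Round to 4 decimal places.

0.2744

Var(ȳ_str) = Σₕ Wₕ²(1 − fₕ)sₕ²/nₕ with Wₕ = Nₕ/N, N = 20649.
Tier 2: Wₕ = 0.29541382; term = 0.29541382²·(1 − 0.20573770)·309.6/1255 = 0.017099476.
Tier 1: Wₕ = 0.70458618; term = 0.70458618²·(1 − 0.13141797)·258/1912 = 0.058184981.
Sum = 0.075284457.
SE = √(0.075284457) = 0.2744.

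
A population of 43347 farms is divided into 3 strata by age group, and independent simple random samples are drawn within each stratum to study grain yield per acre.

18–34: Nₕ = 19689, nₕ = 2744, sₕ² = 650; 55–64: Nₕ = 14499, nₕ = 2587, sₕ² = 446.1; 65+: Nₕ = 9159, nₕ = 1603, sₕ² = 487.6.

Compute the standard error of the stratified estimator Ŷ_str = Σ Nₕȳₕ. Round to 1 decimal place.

Var(Ŷ_str) = Σₕ Nₕ²(1 − fₕ)sₕ²/nₕ.
18–34: 19689²·(1 − 2744/19689)·650/2744 = 7.9030455 × 10^7.
55–64: 14499²·(1 − 2587/14499)·446.1/2587 = 2.978232 × 10^7.
65+: 9159²·(1 − 1603/9159)·487.6/1603 = 2.1050876 × 10^7.
Sum = 1.2986365 × 10^8.
SE = √(1.2986365 × 10^8) = 11395.8.

11395.8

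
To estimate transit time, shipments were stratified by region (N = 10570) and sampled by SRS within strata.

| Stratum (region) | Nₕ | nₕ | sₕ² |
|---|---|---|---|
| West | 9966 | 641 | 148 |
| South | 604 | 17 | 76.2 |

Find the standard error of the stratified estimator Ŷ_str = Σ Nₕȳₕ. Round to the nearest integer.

4801

Var(Ŷ_str) = Σₕ Nₕ²(1 − fₕ)sₕ²/nₕ.
West: 9966²·(1 − 641/9966)·148/641 = 2.1457218 × 10^7.
South: 604²·(1 − 17/604)·76.2/17 = 1.5892093 × 10^6.
Sum = 2.3046427 × 10^7.
SE = √(2.3046427 × 10^7) = 4801.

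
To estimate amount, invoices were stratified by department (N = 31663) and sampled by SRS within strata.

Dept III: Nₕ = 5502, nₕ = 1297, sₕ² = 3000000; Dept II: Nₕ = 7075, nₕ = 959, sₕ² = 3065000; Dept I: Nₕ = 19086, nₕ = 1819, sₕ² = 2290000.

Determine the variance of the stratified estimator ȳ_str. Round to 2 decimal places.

Var(ȳ_str) = Σₕ Wₕ²(1 − fₕ)sₕ²/nₕ with Wₕ = Nₕ/N, N = 31663.
Dept III: Wₕ = 0.17376749; term = 0.17376749²·(1 − 0.23573246)·3000000/1297 = 53.378178.
Dept II: Wₕ = 0.22344693; term = 0.22344693²·(1 − 0.13554770)·3065000/959 = 137.94364.
Dept I: Wₕ = 0.60278559; term = 0.60278559²·(1 − 0.09530546)·2290000/1819 = 413.8381.
Sum = 605.15992.

605.16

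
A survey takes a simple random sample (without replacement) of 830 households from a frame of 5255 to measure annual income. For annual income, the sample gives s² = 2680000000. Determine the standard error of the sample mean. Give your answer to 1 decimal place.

1648.9

Under SRS without replacement, Var(ȳ) = (1 − f)·s²/n with f = n/N = 830/5255 = 0.15794481.
Var(ȳ) = (1 − 0.15794481)·2680000000/830 = 0.84205519·3.2289157 × 10^6 = 2.7189252 × 10^6.
SE(ȳ) = √(2.7189252 × 10^6) = 1648.9.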